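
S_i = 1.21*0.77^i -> [1.21, 0.93, 0.72, 0.55, 0.43]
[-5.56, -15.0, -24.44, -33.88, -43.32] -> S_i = -5.56 + -9.44*i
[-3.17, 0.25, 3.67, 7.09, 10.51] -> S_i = -3.17 + 3.42*i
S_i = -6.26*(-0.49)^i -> [-6.26, 3.07, -1.5, 0.74, -0.36]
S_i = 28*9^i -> [28, 252, 2268, 20412, 183708]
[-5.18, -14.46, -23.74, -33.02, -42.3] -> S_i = -5.18 + -9.28*i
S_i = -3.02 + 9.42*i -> [-3.02, 6.4, 15.82, 25.24, 34.66]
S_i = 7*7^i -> [7, 49, 343, 2401, 16807]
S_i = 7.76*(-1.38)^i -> [7.76, -10.71, 14.78, -20.39, 28.14]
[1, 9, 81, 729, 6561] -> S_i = 1*9^i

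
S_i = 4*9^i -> [4, 36, 324, 2916, 26244]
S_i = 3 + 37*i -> [3, 40, 77, 114, 151]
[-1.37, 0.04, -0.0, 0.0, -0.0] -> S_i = -1.37*(-0.03)^i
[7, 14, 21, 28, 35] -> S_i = 7 + 7*i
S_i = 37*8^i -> [37, 296, 2368, 18944, 151552]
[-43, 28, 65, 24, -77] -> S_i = Random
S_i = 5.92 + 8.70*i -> [5.92, 14.62, 23.32, 32.02, 40.72]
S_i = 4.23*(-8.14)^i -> [4.23, -34.43, 280.28, -2281.46, 18571.12]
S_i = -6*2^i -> [-6, -12, -24, -48, -96]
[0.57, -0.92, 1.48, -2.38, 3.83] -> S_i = 0.57*(-1.61)^i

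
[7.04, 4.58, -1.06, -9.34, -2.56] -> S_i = Random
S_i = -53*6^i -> [-53, -318, -1908, -11448, -68688]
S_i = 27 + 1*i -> [27, 28, 29, 30, 31]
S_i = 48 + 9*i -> [48, 57, 66, 75, 84]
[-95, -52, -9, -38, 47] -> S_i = Random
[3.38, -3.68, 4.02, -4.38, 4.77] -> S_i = 3.38*(-1.09)^i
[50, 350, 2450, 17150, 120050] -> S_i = 50*7^i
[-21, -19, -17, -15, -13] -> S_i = -21 + 2*i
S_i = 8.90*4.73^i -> [8.9, 42.1, 199.12, 941.83, 4454.87]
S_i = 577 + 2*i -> [577, 579, 581, 583, 585]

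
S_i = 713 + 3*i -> [713, 716, 719, 722, 725]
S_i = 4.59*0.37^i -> [4.59, 1.7, 0.63, 0.23, 0.09]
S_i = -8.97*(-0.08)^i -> [-8.97, 0.72, -0.06, 0.0, -0.0]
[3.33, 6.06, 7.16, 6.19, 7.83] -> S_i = Random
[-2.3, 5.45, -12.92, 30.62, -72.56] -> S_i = -2.30*(-2.37)^i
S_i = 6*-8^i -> [6, -48, 384, -3072, 24576]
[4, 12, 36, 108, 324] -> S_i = 4*3^i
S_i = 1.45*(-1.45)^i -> [1.45, -2.1, 3.05, -4.42, 6.41]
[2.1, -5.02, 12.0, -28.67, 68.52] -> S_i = 2.10*(-2.39)^i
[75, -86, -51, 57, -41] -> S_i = Random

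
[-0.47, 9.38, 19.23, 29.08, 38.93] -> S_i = -0.47 + 9.85*i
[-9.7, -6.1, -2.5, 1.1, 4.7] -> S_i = -9.70 + 3.60*i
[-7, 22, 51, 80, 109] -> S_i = -7 + 29*i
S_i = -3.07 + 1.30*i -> [-3.07, -1.77, -0.47, 0.83, 2.13]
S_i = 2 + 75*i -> [2, 77, 152, 227, 302]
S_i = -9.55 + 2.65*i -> [-9.55, -6.9, -4.25, -1.6, 1.05]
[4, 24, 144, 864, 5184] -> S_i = 4*6^i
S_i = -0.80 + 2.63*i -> [-0.8, 1.83, 4.46, 7.09, 9.72]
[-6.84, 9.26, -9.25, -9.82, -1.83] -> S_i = Random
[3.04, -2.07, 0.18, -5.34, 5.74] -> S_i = Random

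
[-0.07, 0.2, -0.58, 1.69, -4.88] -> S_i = -0.07*(-2.89)^i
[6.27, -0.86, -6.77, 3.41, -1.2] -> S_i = Random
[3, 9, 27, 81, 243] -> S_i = 3*3^i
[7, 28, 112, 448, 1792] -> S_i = 7*4^i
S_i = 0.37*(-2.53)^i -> [0.37, -0.94, 2.37, -5.99, 15.16]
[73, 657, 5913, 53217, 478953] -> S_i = 73*9^i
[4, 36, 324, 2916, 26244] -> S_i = 4*9^i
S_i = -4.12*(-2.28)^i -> [-4.12, 9.39, -21.42, 48.83, -111.34]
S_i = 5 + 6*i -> [5, 11, 17, 23, 29]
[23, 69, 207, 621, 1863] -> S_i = 23*3^i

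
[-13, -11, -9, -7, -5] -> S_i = -13 + 2*i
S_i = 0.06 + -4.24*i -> [0.06, -4.18, -8.42, -12.66, -16.9]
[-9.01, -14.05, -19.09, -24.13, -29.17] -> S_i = -9.01 + -5.04*i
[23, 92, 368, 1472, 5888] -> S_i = 23*4^i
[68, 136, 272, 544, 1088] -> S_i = 68*2^i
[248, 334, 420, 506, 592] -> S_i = 248 + 86*i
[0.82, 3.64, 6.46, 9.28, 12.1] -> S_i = 0.82 + 2.82*i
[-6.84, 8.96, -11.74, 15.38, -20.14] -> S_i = -6.84*(-1.31)^i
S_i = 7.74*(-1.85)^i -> [7.74, -14.32, 26.49, -49.01, 90.66]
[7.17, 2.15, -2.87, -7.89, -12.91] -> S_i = 7.17 + -5.02*i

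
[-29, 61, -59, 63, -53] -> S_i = Random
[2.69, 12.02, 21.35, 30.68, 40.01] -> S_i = 2.69 + 9.33*i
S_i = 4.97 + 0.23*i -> [4.97, 5.2, 5.43, 5.66, 5.89]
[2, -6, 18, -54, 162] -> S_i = 2*-3^i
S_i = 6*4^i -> [6, 24, 96, 384, 1536]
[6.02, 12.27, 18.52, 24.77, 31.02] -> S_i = 6.02 + 6.25*i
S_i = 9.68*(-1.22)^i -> [9.68, -11.81, 14.41, -17.58, 21.44]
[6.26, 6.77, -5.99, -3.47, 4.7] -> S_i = Random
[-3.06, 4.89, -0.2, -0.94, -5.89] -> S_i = Random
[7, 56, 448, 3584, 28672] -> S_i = 7*8^i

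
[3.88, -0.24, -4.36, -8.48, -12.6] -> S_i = 3.88 + -4.12*i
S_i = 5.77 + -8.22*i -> [5.77, -2.45, -10.67, -18.89, -27.11]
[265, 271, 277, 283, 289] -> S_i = 265 + 6*i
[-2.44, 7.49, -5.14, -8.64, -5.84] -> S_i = Random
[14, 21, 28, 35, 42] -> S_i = 14 + 7*i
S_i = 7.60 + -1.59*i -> [7.6, 6.01, 4.42, 2.83, 1.24]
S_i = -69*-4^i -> [-69, 276, -1104, 4416, -17664]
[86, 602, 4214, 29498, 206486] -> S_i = 86*7^i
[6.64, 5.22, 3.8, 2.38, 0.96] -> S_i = 6.64 + -1.42*i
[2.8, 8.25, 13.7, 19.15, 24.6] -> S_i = 2.80 + 5.45*i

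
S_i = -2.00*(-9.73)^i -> [-2.0, 19.46, -189.35, 1842.33, -17925.92]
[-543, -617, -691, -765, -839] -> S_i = -543 + -74*i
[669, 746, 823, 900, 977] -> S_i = 669 + 77*i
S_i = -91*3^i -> [-91, -273, -819, -2457, -7371]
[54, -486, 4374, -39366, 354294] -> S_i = 54*-9^i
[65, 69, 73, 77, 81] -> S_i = 65 + 4*i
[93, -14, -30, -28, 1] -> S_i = Random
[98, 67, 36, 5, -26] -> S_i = 98 + -31*i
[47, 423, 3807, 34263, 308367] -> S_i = 47*9^i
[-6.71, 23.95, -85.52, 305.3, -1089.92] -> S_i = -6.71*(-3.57)^i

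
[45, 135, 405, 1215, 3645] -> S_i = 45*3^i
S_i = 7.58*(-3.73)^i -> [7.58, -28.27, 105.46, -393.36, 1467.25]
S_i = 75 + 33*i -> [75, 108, 141, 174, 207]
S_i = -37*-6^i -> [-37, 222, -1332, 7992, -47952]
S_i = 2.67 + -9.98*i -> [2.67, -7.31, -17.29, -27.27, -37.25]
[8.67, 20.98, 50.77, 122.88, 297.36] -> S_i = 8.67*2.42^i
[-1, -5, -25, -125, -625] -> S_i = -1*5^i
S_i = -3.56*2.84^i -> [-3.56, -10.11, -28.71, -81.55, -231.59]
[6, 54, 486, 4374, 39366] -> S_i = 6*9^i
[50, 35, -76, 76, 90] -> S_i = Random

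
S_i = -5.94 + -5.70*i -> [-5.94, -11.64, -17.34, -23.04, -28.74]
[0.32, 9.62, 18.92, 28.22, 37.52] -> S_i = 0.32 + 9.30*i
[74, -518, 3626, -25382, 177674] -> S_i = 74*-7^i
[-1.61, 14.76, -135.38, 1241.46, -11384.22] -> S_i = -1.61*(-9.17)^i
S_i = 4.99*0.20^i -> [4.99, 1.0, 0.2, 0.04, 0.01]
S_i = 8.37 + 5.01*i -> [8.37, 13.38, 18.39, 23.4, 28.41]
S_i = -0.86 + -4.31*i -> [-0.86, -5.17, -9.48, -13.79, -18.1]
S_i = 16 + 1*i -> [16, 17, 18, 19, 20]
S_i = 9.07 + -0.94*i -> [9.07, 8.13, 7.19, 6.25, 5.31]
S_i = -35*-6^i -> [-35, 210, -1260, 7560, -45360]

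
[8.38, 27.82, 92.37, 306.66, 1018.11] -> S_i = 8.38*3.32^i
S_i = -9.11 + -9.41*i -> [-9.11, -18.52, -27.93, -37.34, -46.75]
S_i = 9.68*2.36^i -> [9.68, 22.84, 53.91, 127.24, 300.28]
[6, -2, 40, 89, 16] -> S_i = Random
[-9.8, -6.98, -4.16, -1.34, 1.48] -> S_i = -9.80 + 2.82*i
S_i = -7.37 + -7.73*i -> [-7.37, -15.1, -22.83, -30.56, -38.29]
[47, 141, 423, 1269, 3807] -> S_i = 47*3^i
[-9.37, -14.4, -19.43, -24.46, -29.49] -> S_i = -9.37 + -5.03*i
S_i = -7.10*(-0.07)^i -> [-7.1, 0.5, -0.03, 0.0, -0.0]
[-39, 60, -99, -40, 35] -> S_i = Random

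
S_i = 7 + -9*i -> [7, -2, -11, -20, -29]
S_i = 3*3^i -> [3, 9, 27, 81, 243]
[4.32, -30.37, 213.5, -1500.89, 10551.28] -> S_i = 4.32*(-7.03)^i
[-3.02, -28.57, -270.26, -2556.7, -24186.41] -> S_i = -3.02*9.46^i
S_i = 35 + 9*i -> [35, 44, 53, 62, 71]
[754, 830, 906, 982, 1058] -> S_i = 754 + 76*i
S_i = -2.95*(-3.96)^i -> [-2.95, 11.68, -46.26, 183.19, -725.44]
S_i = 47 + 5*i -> [47, 52, 57, 62, 67]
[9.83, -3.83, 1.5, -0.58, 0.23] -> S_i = 9.83*(-0.39)^i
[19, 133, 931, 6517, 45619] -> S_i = 19*7^i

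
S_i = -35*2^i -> [-35, -70, -140, -280, -560]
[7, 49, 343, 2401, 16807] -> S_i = 7*7^i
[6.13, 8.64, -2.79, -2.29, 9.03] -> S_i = Random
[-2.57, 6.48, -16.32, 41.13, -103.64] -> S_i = -2.57*(-2.52)^i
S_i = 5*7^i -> [5, 35, 245, 1715, 12005]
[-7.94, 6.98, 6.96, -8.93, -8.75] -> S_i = Random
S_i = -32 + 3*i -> [-32, -29, -26, -23, -20]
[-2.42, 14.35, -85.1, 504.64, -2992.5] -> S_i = -2.42*(-5.93)^i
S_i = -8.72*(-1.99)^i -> [-8.72, 17.35, -34.53, 68.72, -136.75]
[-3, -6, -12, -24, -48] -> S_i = -3*2^i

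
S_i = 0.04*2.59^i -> [0.04, 0.1, 0.27, 0.69, 1.8]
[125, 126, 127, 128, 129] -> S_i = 125 + 1*i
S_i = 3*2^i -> [3, 6, 12, 24, 48]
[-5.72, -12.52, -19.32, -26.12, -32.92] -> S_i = -5.72 + -6.80*i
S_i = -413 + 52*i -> [-413, -361, -309, -257, -205]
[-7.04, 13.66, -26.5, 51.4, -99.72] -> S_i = -7.04*(-1.94)^i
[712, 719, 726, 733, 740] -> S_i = 712 + 7*i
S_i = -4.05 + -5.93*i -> [-4.05, -9.98, -15.91, -21.84, -27.77]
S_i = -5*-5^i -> [-5, 25, -125, 625, -3125]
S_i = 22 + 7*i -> [22, 29, 36, 43, 50]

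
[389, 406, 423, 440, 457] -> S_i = 389 + 17*i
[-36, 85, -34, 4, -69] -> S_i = Random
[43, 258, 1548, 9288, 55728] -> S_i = 43*6^i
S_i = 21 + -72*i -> [21, -51, -123, -195, -267]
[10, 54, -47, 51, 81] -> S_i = Random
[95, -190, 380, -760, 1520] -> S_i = 95*-2^i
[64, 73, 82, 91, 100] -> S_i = 64 + 9*i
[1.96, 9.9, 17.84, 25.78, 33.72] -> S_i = 1.96 + 7.94*i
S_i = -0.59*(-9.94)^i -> [-0.59, 5.86, -58.29, 579.44, -5759.67]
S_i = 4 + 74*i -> [4, 78, 152, 226, 300]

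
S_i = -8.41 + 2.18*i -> [-8.41, -6.23, -4.05, -1.87, 0.31]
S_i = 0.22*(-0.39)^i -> [0.22, -0.09, 0.03, -0.01, 0.01]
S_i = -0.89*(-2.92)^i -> [-0.89, 2.6, -7.59, 22.16, -64.7]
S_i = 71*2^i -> [71, 142, 284, 568, 1136]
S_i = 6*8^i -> [6, 48, 384, 3072, 24576]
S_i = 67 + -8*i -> [67, 59, 51, 43, 35]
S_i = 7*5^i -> [7, 35, 175, 875, 4375]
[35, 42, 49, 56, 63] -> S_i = 35 + 7*i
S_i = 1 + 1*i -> [1, 2, 3, 4, 5]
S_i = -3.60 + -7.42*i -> [-3.6, -11.02, -18.44, -25.86, -33.28]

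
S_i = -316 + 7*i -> [-316, -309, -302, -295, -288]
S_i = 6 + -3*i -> [6, 3, 0, -3, -6]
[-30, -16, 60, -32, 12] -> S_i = Random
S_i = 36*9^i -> [36, 324, 2916, 26244, 236196]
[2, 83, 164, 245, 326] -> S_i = 2 + 81*i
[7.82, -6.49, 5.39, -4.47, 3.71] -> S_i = 7.82*(-0.83)^i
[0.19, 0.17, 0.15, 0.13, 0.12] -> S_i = 0.19*0.89^i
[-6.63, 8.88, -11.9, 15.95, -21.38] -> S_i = -6.63*(-1.34)^i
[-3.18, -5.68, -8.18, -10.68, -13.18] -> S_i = -3.18 + -2.50*i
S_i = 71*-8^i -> [71, -568, 4544, -36352, 290816]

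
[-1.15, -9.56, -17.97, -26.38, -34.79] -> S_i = -1.15 + -8.41*i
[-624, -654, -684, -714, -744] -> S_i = -624 + -30*i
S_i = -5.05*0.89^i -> [-5.05, -4.49, -4.0, -3.56, -3.17]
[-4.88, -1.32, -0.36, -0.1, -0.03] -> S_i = -4.88*0.27^i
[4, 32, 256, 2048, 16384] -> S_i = 4*8^i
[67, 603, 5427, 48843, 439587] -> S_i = 67*9^i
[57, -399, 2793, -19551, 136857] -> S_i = 57*-7^i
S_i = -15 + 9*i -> [-15, -6, 3, 12, 21]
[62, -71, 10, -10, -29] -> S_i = Random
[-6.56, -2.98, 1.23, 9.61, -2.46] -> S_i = Random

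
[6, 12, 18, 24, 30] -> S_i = 6 + 6*i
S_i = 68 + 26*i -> [68, 94, 120, 146, 172]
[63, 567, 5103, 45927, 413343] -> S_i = 63*9^i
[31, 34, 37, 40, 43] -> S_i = 31 + 3*i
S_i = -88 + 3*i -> [-88, -85, -82, -79, -76]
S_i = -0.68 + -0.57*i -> [-0.68, -1.25, -1.82, -2.39, -2.96]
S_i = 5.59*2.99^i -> [5.59, 16.71, 49.98, 149.43, 446.78]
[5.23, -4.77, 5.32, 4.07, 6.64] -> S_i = Random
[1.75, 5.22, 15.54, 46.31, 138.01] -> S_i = 1.75*2.98^i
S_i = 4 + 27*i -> [4, 31, 58, 85, 112]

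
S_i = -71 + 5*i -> [-71, -66, -61, -56, -51]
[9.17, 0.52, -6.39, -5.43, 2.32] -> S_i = Random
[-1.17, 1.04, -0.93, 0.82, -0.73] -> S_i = -1.17*(-0.89)^i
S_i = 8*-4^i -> [8, -32, 128, -512, 2048]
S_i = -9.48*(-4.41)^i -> [-9.48, 41.81, -184.37, 813.06, -3585.61]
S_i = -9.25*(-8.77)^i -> [-9.25, 81.12, -711.44, 6239.37, -54719.25]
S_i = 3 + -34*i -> [3, -31, -65, -99, -133]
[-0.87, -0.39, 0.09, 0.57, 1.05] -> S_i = -0.87 + 0.48*i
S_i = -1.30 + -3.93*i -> [-1.3, -5.23, -9.16, -13.09, -17.02]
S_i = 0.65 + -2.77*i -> [0.65, -2.12, -4.89, -7.66, -10.43]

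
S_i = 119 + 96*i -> [119, 215, 311, 407, 503]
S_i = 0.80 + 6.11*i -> [0.8, 6.91, 13.02, 19.13, 25.24]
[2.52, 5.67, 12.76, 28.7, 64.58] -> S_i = 2.52*2.25^i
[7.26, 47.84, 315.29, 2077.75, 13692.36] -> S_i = 7.26*6.59^i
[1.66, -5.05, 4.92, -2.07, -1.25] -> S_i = Random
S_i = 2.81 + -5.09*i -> [2.81, -2.28, -7.37, -12.46, -17.55]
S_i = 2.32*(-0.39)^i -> [2.32, -0.9, 0.35, -0.14, 0.05]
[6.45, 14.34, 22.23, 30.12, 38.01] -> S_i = 6.45 + 7.89*i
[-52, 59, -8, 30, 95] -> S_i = Random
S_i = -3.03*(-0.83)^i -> [-3.03, 2.51, -2.09, 1.73, -1.44]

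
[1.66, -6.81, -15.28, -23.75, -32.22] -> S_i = 1.66 + -8.47*i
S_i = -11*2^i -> [-11, -22, -44, -88, -176]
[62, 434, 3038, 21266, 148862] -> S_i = 62*7^i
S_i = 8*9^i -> [8, 72, 648, 5832, 52488]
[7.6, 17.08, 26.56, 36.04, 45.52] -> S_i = 7.60 + 9.48*i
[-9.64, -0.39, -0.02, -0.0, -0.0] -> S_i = -9.64*0.04^i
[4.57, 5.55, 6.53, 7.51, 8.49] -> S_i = 4.57 + 0.98*i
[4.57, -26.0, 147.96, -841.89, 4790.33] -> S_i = 4.57*(-5.69)^i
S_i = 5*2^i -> [5, 10, 20, 40, 80]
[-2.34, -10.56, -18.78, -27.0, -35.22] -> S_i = -2.34 + -8.22*i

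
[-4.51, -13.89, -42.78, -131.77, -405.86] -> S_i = -4.51*3.08^i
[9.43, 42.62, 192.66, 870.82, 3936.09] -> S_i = 9.43*4.52^i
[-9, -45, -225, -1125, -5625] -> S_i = -9*5^i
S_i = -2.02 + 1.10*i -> [-2.02, -0.92, 0.18, 1.28, 2.38]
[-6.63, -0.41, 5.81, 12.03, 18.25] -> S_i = -6.63 + 6.22*i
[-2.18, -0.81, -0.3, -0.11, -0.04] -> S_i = -2.18*0.37^i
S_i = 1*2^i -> [1, 2, 4, 8, 16]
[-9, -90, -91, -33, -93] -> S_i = Random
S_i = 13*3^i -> [13, 39, 117, 351, 1053]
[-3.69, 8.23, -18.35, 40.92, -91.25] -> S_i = -3.69*(-2.23)^i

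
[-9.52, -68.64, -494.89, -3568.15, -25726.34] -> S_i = -9.52*7.21^i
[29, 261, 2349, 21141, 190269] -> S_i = 29*9^i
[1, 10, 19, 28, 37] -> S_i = 1 + 9*i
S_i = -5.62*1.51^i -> [-5.62, -8.49, -12.81, -19.35, -29.22]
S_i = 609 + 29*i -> [609, 638, 667, 696, 725]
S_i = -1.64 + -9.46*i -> [-1.64, -11.1, -20.56, -30.02, -39.48]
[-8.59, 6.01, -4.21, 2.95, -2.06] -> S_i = -8.59*(-0.70)^i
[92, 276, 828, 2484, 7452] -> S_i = 92*3^i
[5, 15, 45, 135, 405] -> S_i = 5*3^i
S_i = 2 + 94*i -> [2, 96, 190, 284, 378]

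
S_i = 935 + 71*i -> [935, 1006, 1077, 1148, 1219]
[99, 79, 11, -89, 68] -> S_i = Random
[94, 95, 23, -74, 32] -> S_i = Random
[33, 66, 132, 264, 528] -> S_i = 33*2^i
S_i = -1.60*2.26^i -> [-1.6, -3.62, -8.17, -18.47, -41.74]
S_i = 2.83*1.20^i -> [2.83, 3.4, 4.08, 4.89, 5.87]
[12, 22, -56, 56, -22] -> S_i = Random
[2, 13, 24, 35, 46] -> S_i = 2 + 11*i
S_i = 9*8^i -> [9, 72, 576, 4608, 36864]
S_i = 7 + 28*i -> [7, 35, 63, 91, 119]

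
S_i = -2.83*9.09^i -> [-2.83, -25.72, -233.84, -2125.58, -19321.55]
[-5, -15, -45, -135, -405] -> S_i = -5*3^i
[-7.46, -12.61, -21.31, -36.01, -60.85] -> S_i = -7.46*1.69^i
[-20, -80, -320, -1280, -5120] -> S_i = -20*4^i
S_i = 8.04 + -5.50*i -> [8.04, 2.54, -2.96, -8.46, -13.96]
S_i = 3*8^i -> [3, 24, 192, 1536, 12288]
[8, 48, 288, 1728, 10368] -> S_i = 8*6^i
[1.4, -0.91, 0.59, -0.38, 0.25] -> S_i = 1.40*(-0.65)^i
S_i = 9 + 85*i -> [9, 94, 179, 264, 349]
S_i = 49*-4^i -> [49, -196, 784, -3136, 12544]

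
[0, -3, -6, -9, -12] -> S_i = 0 + -3*i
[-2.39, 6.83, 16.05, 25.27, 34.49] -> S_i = -2.39 + 9.22*i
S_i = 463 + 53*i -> [463, 516, 569, 622, 675]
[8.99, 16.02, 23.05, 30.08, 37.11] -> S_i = 8.99 + 7.03*i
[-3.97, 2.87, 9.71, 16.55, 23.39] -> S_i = -3.97 + 6.84*i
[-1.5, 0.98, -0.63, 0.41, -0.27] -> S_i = -1.50*(-0.65)^i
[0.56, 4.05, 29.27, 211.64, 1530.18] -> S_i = 0.56*7.23^i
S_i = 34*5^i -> [34, 170, 850, 4250, 21250]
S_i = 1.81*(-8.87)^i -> [1.81, -16.05, 142.41, -1263.13, 11204.0]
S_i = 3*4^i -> [3, 12, 48, 192, 768]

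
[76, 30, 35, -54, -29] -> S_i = Random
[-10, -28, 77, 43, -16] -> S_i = Random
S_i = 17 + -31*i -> [17, -14, -45, -76, -107]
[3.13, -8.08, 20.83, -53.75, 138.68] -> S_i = 3.13*(-2.58)^i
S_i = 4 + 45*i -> [4, 49, 94, 139, 184]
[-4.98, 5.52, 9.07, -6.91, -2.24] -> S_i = Random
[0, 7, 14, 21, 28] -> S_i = 0 + 7*i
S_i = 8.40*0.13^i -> [8.4, 1.09, 0.14, 0.02, 0.0]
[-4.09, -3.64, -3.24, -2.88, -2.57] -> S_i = -4.09*0.89^i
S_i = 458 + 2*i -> [458, 460, 462, 464, 466]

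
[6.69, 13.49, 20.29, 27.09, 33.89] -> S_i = 6.69 + 6.80*i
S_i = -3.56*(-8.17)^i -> [-3.56, 29.09, -237.63, 1941.41, -15861.28]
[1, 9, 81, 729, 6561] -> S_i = 1*9^i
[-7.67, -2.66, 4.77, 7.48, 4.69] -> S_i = Random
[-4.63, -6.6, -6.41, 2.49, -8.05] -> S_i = Random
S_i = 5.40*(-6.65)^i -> [5.4, -35.91, 238.8, -1588.03, 10560.4]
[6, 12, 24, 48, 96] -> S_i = 6*2^i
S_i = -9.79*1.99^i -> [-9.79, -19.48, -38.77, -77.15, -153.53]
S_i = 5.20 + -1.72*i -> [5.2, 3.48, 1.76, 0.04, -1.68]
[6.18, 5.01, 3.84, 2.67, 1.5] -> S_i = 6.18 + -1.17*i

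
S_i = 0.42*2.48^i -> [0.42, 1.04, 2.58, 6.41, 15.89]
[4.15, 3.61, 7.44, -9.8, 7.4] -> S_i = Random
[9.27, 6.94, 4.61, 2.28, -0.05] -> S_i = 9.27 + -2.33*i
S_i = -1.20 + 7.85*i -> [-1.2, 6.65, 14.5, 22.35, 30.2]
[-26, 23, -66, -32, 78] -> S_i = Random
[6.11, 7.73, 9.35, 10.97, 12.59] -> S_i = 6.11 + 1.62*i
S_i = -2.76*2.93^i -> [-2.76, -8.09, -23.69, -69.42, -203.41]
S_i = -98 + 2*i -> [-98, -96, -94, -92, -90]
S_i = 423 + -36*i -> [423, 387, 351, 315, 279]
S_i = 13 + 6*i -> [13, 19, 25, 31, 37]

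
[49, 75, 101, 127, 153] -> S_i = 49 + 26*i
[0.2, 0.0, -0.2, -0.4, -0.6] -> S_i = 0.20 + -0.20*i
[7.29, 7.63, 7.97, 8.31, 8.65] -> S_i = 7.29 + 0.34*i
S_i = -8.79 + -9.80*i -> [-8.79, -18.59, -28.39, -38.19, -47.99]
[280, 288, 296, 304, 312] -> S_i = 280 + 8*i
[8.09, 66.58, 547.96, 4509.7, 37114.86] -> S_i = 8.09*8.23^i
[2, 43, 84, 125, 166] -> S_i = 2 + 41*i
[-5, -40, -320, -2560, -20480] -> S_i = -5*8^i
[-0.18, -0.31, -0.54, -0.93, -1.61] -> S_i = -0.18*1.73^i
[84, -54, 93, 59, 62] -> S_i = Random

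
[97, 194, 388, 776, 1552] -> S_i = 97*2^i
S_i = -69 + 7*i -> [-69, -62, -55, -48, -41]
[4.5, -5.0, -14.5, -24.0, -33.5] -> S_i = 4.50 + -9.50*i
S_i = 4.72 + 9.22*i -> [4.72, 13.94, 23.16, 32.38, 41.6]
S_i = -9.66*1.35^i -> [-9.66, -13.04, -17.61, -23.77, -32.09]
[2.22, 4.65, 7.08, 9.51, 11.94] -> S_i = 2.22 + 2.43*i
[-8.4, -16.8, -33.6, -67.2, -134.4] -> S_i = -8.40*2.00^i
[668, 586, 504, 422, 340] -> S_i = 668 + -82*i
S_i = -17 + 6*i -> [-17, -11, -5, 1, 7]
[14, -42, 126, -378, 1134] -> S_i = 14*-3^i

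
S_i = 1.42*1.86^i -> [1.42, 2.64, 4.91, 9.14, 17.0]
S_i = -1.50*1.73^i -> [-1.5, -2.6, -4.49, -7.77, -13.44]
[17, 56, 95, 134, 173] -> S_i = 17 + 39*i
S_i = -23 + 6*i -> [-23, -17, -11, -5, 1]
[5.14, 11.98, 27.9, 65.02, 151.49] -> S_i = 5.14*2.33^i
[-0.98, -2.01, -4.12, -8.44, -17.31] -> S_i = -0.98*2.05^i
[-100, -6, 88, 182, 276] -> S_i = -100 + 94*i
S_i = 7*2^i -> [7, 14, 28, 56, 112]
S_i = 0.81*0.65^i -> [0.81, 0.53, 0.34, 0.22, 0.14]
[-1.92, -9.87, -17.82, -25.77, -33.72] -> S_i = -1.92 + -7.95*i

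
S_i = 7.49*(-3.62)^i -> [7.49, -27.11, 98.15, -355.31, 1286.22]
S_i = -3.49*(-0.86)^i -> [-3.49, 3.0, -2.58, 2.22, -1.91]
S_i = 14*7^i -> [14, 98, 686, 4802, 33614]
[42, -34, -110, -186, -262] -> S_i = 42 + -76*i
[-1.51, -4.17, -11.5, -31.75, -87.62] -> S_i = -1.51*2.76^i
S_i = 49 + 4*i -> [49, 53, 57, 61, 65]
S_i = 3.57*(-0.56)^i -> [3.57, -2.0, 1.12, -0.63, 0.35]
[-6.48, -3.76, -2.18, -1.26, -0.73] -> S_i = -6.48*0.58^i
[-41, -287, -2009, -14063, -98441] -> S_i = -41*7^i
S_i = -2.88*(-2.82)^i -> [-2.88, 8.12, -22.9, 64.59, -182.13]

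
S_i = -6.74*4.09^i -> [-6.74, -27.57, -112.75, -461.14, -1886.05]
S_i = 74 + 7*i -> [74, 81, 88, 95, 102]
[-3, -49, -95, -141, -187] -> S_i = -3 + -46*i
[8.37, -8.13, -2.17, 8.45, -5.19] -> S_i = Random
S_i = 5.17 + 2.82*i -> [5.17, 7.99, 10.81, 13.63, 16.45]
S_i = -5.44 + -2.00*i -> [-5.44, -7.44, -9.44, -11.44, -13.44]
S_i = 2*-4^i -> [2, -8, 32, -128, 512]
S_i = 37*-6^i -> [37, -222, 1332, -7992, 47952]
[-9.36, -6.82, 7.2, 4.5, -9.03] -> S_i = Random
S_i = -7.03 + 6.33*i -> [-7.03, -0.7, 5.63, 11.96, 18.29]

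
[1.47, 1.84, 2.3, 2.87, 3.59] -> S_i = 1.47*1.25^i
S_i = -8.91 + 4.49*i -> [-8.91, -4.42, 0.07, 4.56, 9.05]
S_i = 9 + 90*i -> [9, 99, 189, 279, 369]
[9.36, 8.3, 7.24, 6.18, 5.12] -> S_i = 9.36 + -1.06*i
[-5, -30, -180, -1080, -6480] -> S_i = -5*6^i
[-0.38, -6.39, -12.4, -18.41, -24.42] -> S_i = -0.38 + -6.01*i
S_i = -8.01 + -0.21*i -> [-8.01, -8.22, -8.43, -8.64, -8.85]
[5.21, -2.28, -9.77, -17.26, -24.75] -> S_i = 5.21 + -7.49*i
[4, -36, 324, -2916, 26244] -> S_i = 4*-9^i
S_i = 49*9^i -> [49, 441, 3969, 35721, 321489]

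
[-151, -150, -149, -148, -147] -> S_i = -151 + 1*i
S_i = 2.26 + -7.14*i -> [2.26, -4.88, -12.02, -19.16, -26.3]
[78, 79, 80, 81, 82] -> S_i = 78 + 1*i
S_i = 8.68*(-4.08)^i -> [8.68, -35.41, 144.49, -589.52, 2405.25]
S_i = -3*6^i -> [-3, -18, -108, -648, -3888]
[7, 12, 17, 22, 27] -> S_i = 7 + 5*i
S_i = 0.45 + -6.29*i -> [0.45, -5.84, -12.13, -18.42, -24.71]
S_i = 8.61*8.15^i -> [8.61, 70.17, 571.9, 4660.97, 37986.88]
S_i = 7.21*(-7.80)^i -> [7.21, -56.24, 438.66, -3421.52, 26687.86]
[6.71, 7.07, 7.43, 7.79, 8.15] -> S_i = 6.71 + 0.36*i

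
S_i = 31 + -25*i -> [31, 6, -19, -44, -69]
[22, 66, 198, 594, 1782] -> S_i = 22*3^i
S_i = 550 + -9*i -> [550, 541, 532, 523, 514]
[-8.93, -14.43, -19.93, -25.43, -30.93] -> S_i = -8.93 + -5.50*i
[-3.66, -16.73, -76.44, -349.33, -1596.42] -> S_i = -3.66*4.57^i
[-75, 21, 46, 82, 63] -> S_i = Random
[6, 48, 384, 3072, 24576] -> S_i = 6*8^i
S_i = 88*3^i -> [88, 264, 792, 2376, 7128]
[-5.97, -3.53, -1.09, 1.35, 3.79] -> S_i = -5.97 + 2.44*i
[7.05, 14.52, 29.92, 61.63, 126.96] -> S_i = 7.05*2.06^i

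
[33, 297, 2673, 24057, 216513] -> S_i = 33*9^i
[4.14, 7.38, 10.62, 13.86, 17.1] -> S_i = 4.14 + 3.24*i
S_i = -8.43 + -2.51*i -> [-8.43, -10.94, -13.45, -15.96, -18.47]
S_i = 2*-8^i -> [2, -16, 128, -1024, 8192]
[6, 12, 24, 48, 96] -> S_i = 6*2^i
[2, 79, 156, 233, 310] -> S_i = 2 + 77*i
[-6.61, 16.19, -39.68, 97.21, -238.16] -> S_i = -6.61*(-2.45)^i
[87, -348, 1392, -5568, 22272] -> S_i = 87*-4^i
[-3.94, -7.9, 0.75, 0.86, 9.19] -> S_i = Random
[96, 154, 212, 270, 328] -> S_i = 96 + 58*i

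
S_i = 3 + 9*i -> [3, 12, 21, 30, 39]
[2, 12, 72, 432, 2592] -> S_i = 2*6^i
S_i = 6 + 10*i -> [6, 16, 26, 36, 46]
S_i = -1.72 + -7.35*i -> [-1.72, -9.07, -16.42, -23.77, -31.12]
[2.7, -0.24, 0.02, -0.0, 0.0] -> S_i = 2.70*(-0.09)^i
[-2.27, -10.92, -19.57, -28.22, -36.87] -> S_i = -2.27 + -8.65*i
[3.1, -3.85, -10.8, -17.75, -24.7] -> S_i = 3.10 + -6.95*i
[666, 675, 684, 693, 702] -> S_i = 666 + 9*i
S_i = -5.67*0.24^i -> [-5.67, -1.36, -0.33, -0.08, -0.02]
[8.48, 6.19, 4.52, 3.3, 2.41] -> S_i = 8.48*0.73^i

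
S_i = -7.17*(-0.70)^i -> [-7.17, 5.02, -3.51, 2.46, -1.72]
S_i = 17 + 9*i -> [17, 26, 35, 44, 53]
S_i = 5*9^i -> [5, 45, 405, 3645, 32805]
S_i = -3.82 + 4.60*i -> [-3.82, 0.78, 5.38, 9.98, 14.58]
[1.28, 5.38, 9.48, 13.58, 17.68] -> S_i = 1.28 + 4.10*i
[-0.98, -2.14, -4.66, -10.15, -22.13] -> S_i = -0.98*2.18^i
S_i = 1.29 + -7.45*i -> [1.29, -6.16, -13.61, -21.06, -28.51]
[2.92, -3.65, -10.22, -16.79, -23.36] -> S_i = 2.92 + -6.57*i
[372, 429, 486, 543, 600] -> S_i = 372 + 57*i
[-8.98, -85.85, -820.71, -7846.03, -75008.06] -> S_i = -8.98*9.56^i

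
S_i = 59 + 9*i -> [59, 68, 77, 86, 95]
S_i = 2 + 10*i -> [2, 12, 22, 32, 42]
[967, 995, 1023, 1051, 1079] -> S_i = 967 + 28*i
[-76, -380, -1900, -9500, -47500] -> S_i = -76*5^i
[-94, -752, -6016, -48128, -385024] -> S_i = -94*8^i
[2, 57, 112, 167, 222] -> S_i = 2 + 55*i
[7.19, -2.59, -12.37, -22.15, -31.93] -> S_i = 7.19 + -9.78*i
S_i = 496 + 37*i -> [496, 533, 570, 607, 644]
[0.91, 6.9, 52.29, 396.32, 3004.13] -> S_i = 0.91*7.58^i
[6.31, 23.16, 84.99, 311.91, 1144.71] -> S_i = 6.31*3.67^i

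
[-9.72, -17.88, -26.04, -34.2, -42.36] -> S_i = -9.72 + -8.16*i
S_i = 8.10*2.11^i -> [8.1, 17.09, 36.06, 76.09, 160.55]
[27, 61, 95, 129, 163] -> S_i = 27 + 34*i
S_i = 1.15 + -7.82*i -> [1.15, -6.67, -14.49, -22.31, -30.13]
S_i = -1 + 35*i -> [-1, 34, 69, 104, 139]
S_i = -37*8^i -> [-37, -296, -2368, -18944, -151552]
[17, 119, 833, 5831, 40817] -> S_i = 17*7^i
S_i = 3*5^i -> [3, 15, 75, 375, 1875]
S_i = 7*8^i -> [7, 56, 448, 3584, 28672]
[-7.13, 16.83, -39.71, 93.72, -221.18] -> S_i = -7.13*(-2.36)^i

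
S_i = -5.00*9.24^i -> [-5.0, -46.2, -426.89, -3944.45, -36446.67]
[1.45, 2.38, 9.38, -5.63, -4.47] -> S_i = Random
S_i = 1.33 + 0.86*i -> [1.33, 2.19, 3.05, 3.91, 4.77]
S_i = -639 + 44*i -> [-639, -595, -551, -507, -463]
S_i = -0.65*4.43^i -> [-0.65, -2.88, -12.76, -56.51, -250.34]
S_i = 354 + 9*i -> [354, 363, 372, 381, 390]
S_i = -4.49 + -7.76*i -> [-4.49, -12.25, -20.01, -27.77, -35.53]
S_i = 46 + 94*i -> [46, 140, 234, 328, 422]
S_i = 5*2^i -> [5, 10, 20, 40, 80]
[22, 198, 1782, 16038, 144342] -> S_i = 22*9^i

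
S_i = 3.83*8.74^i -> [3.83, 33.47, 292.56, 2557.01, 22348.3]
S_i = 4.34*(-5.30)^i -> [4.34, -23.0, 121.91, -646.13, 3424.47]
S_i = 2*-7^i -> [2, -14, 98, -686, 4802]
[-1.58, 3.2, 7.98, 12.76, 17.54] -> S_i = -1.58 + 4.78*i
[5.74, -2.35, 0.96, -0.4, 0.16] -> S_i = 5.74*(-0.41)^i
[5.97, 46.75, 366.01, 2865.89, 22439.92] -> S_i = 5.97*7.83^i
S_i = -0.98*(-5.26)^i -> [-0.98, 5.15, -27.11, 142.62, -750.19]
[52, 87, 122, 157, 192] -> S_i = 52 + 35*i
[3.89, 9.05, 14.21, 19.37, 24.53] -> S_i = 3.89 + 5.16*i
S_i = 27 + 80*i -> [27, 107, 187, 267, 347]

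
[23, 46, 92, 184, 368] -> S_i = 23*2^i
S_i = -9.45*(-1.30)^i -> [-9.45, 12.28, -15.97, 20.76, -26.99]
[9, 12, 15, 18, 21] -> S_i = 9 + 3*i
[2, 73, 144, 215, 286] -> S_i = 2 + 71*i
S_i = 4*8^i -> [4, 32, 256, 2048, 16384]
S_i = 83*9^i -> [83, 747, 6723, 60507, 544563]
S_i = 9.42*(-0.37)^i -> [9.42, -3.49, 1.29, -0.48, 0.18]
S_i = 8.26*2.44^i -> [8.26, 20.15, 49.18, 119.99, 292.78]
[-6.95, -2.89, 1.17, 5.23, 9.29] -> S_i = -6.95 + 4.06*i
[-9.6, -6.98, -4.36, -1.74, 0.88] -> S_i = -9.60 + 2.62*i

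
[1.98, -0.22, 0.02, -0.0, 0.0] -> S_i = 1.98*(-0.11)^i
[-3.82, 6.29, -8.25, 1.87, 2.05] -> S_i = Random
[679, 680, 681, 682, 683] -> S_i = 679 + 1*i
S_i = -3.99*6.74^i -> [-3.99, -26.89, -181.26, -1221.67, -8234.03]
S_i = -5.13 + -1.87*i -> [-5.13, -7.0, -8.87, -10.74, -12.61]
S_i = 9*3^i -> [9, 27, 81, 243, 729]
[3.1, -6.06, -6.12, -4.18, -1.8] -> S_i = Random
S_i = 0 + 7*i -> [0, 7, 14, 21, 28]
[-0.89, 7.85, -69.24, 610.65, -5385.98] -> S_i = -0.89*(-8.82)^i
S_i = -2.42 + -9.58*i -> [-2.42, -12.0, -21.58, -31.16, -40.74]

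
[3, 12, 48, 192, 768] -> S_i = 3*4^i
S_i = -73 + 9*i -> [-73, -64, -55, -46, -37]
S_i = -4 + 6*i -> [-4, 2, 8, 14, 20]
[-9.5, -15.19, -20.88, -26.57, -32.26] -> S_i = -9.50 + -5.69*i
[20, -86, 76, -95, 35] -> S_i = Random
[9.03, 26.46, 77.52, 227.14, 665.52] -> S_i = 9.03*2.93^i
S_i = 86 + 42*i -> [86, 128, 170, 212, 254]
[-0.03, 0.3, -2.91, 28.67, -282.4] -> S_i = -0.03*(-9.85)^i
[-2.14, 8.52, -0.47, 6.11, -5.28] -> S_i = Random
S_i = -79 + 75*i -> [-79, -4, 71, 146, 221]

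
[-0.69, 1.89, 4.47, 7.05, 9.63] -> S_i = -0.69 + 2.58*i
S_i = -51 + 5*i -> [-51, -46, -41, -36, -31]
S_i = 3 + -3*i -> [3, 0, -3, -6, -9]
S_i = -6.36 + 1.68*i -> [-6.36, -4.68, -3.0, -1.32, 0.36]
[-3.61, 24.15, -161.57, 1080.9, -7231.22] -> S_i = -3.61*(-6.69)^i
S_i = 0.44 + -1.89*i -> [0.44, -1.45, -3.34, -5.23, -7.12]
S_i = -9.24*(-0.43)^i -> [-9.24, 3.97, -1.71, 0.73, -0.32]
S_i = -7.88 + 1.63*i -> [-7.88, -6.25, -4.62, -2.99, -1.36]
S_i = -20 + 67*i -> [-20, 47, 114, 181, 248]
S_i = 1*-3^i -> [1, -3, 9, -27, 81]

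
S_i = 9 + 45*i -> [9, 54, 99, 144, 189]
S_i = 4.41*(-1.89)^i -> [4.41, -8.33, 15.75, -29.77, 56.27]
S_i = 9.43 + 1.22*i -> [9.43, 10.65, 11.87, 13.09, 14.31]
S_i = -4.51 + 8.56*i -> [-4.51, 4.05, 12.61, 21.17, 29.73]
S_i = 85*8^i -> [85, 680, 5440, 43520, 348160]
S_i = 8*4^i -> [8, 32, 128, 512, 2048]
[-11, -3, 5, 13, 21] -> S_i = -11 + 8*i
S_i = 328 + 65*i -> [328, 393, 458, 523, 588]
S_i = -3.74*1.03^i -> [-3.74, -3.85, -3.97, -4.09, -4.21]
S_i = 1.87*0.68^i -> [1.87, 1.27, 0.86, 0.59, 0.4]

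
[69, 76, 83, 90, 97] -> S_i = 69 + 7*i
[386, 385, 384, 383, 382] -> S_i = 386 + -1*i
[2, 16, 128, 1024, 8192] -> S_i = 2*8^i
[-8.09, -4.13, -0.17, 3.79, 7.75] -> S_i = -8.09 + 3.96*i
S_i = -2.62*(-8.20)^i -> [-2.62, 21.48, -176.17, 1444.58, -11845.59]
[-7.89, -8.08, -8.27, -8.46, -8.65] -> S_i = -7.89 + -0.19*i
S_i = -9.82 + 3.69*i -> [-9.82, -6.13, -2.44, 1.25, 4.94]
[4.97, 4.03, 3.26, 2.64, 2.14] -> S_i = 4.97*0.81^i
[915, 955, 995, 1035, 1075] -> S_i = 915 + 40*i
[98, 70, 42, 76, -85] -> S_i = Random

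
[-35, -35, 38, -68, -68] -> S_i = Random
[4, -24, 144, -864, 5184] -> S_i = 4*-6^i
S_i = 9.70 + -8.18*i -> [9.7, 1.52, -6.66, -14.84, -23.02]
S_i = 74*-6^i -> [74, -444, 2664, -15984, 95904]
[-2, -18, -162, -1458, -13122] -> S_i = -2*9^i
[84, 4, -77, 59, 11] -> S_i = Random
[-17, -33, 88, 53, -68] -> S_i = Random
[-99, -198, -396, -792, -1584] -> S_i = -99*2^i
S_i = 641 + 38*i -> [641, 679, 717, 755, 793]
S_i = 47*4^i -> [47, 188, 752, 3008, 12032]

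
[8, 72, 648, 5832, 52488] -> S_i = 8*9^i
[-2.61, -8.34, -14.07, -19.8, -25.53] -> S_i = -2.61 + -5.73*i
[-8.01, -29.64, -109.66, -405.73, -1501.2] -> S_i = -8.01*3.70^i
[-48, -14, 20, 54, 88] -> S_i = -48 + 34*i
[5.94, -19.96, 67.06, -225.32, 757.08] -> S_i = 5.94*(-3.36)^i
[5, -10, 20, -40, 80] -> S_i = 5*-2^i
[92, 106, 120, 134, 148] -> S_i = 92 + 14*i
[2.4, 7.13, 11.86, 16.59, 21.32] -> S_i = 2.40 + 4.73*i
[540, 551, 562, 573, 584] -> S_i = 540 + 11*i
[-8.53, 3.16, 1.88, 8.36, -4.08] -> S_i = Random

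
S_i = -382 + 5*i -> [-382, -377, -372, -367, -362]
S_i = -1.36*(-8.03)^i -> [-1.36, 10.92, -87.69, 704.18, -5654.59]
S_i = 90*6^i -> [90, 540, 3240, 19440, 116640]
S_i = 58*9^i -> [58, 522, 4698, 42282, 380538]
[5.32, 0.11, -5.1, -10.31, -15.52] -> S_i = 5.32 + -5.21*i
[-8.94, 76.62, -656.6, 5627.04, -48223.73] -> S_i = -8.94*(-8.57)^i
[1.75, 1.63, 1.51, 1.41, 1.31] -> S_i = 1.75*0.93^i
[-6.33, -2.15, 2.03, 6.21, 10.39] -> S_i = -6.33 + 4.18*i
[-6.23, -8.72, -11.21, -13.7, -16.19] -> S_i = -6.23 + -2.49*i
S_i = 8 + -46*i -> [8, -38, -84, -130, -176]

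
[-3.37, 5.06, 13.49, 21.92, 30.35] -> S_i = -3.37 + 8.43*i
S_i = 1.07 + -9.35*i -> [1.07, -8.28, -17.63, -26.98, -36.33]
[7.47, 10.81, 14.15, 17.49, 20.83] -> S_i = 7.47 + 3.34*i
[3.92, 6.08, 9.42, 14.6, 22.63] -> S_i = 3.92*1.55^i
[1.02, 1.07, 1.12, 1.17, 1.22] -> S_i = 1.02 + 0.05*i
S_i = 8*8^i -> [8, 64, 512, 4096, 32768]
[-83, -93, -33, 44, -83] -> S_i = Random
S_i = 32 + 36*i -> [32, 68, 104, 140, 176]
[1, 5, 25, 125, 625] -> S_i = 1*5^i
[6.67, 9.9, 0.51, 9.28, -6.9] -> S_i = Random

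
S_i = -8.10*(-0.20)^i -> [-8.1, 1.62, -0.32, 0.06, -0.01]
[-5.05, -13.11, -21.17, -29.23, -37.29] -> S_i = -5.05 + -8.06*i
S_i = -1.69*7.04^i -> [-1.69, -11.9, -83.76, -589.66, -4151.24]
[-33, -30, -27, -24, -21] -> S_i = -33 + 3*i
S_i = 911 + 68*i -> [911, 979, 1047, 1115, 1183]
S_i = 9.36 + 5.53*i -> [9.36, 14.89, 20.42, 25.95, 31.48]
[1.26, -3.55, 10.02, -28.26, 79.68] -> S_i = 1.26*(-2.82)^i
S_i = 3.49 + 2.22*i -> [3.49, 5.71, 7.93, 10.15, 12.37]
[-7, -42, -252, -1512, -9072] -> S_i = -7*6^i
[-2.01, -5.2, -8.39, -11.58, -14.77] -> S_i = -2.01 + -3.19*i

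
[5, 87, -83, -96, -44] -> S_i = Random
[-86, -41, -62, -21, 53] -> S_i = Random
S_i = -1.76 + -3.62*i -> [-1.76, -5.38, -9.0, -12.62, -16.24]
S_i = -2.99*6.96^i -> [-2.99, -20.81, -144.84, -1008.09, -7016.3]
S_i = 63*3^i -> [63, 189, 567, 1701, 5103]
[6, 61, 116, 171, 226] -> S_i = 6 + 55*i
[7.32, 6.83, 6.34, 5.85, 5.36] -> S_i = 7.32 + -0.49*i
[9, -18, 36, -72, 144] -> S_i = 9*-2^i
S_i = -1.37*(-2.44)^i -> [-1.37, 3.34, -8.16, 19.9, -48.56]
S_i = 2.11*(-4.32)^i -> [2.11, -9.12, 39.38, -170.11, 734.88]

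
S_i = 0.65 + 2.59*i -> [0.65, 3.24, 5.83, 8.42, 11.01]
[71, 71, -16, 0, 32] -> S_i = Random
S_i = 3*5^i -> [3, 15, 75, 375, 1875]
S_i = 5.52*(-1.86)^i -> [5.52, -10.27, 19.1, -35.52, 66.07]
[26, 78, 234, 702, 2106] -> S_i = 26*3^i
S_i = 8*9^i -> [8, 72, 648, 5832, 52488]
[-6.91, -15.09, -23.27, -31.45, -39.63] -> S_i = -6.91 + -8.18*i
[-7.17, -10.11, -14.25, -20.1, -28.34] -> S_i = -7.17*1.41^i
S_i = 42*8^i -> [42, 336, 2688, 21504, 172032]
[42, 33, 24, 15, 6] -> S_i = 42 + -9*i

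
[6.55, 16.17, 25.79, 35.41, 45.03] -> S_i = 6.55 + 9.62*i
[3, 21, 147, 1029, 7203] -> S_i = 3*7^i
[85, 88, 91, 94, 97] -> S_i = 85 + 3*i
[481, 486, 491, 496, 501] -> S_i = 481 + 5*i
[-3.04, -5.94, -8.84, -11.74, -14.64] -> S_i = -3.04 + -2.90*i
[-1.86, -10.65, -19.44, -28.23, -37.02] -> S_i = -1.86 + -8.79*i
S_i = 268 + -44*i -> [268, 224, 180, 136, 92]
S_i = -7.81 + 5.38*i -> [-7.81, -2.43, 2.95, 8.33, 13.71]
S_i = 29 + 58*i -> [29, 87, 145, 203, 261]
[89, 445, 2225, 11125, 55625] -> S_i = 89*5^i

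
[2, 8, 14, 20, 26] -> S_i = 2 + 6*i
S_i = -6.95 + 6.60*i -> [-6.95, -0.35, 6.25, 12.85, 19.45]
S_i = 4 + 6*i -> [4, 10, 16, 22, 28]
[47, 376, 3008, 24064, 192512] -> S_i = 47*8^i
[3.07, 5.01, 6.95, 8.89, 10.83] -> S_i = 3.07 + 1.94*i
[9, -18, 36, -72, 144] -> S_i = 9*-2^i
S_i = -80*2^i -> [-80, -160, -320, -640, -1280]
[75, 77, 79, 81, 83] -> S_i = 75 + 2*i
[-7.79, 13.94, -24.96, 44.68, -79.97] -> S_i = -7.79*(-1.79)^i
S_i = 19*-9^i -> [19, -171, 1539, -13851, 124659]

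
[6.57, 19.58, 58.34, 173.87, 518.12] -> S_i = 6.57*2.98^i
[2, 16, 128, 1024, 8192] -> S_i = 2*8^i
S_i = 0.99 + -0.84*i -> [0.99, 0.15, -0.69, -1.53, -2.37]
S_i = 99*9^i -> [99, 891, 8019, 72171, 649539]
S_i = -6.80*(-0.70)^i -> [-6.8, 4.76, -3.33, 2.33, -1.63]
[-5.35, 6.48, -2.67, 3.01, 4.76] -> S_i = Random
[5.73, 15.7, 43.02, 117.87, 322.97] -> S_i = 5.73*2.74^i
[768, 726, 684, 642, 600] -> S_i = 768 + -42*i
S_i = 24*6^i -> [24, 144, 864, 5184, 31104]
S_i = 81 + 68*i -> [81, 149, 217, 285, 353]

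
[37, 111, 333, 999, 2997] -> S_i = 37*3^i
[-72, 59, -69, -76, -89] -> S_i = Random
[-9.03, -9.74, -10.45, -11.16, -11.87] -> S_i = -9.03 + -0.71*i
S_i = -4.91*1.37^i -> [-4.91, -6.73, -9.22, -12.63, -17.3]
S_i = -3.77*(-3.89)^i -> [-3.77, 14.67, -57.05, 221.92, -863.26]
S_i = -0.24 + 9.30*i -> [-0.24, 9.06, 18.36, 27.66, 36.96]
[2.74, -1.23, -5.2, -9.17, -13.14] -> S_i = 2.74 + -3.97*i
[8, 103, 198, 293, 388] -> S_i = 8 + 95*i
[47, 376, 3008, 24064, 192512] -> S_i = 47*8^i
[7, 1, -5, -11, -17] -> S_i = 7 + -6*i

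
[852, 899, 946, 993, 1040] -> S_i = 852 + 47*i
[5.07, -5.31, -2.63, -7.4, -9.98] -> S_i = Random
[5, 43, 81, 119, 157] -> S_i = 5 + 38*i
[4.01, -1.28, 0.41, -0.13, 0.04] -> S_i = 4.01*(-0.32)^i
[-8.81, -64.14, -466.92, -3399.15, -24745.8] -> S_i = -8.81*7.28^i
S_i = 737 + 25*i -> [737, 762, 787, 812, 837]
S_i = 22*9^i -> [22, 198, 1782, 16038, 144342]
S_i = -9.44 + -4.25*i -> [-9.44, -13.69, -17.94, -22.19, -26.44]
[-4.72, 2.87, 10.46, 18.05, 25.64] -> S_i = -4.72 + 7.59*i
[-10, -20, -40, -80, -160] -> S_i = -10*2^i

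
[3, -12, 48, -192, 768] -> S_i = 3*-4^i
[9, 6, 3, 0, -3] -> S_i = 9 + -3*i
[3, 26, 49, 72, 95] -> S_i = 3 + 23*i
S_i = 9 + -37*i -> [9, -28, -65, -102, -139]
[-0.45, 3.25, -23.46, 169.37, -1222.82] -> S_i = -0.45*(-7.22)^i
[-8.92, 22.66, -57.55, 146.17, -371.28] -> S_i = -8.92*(-2.54)^i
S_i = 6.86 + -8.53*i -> [6.86, -1.67, -10.2, -18.73, -27.26]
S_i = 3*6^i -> [3, 18, 108, 648, 3888]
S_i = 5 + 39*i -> [5, 44, 83, 122, 161]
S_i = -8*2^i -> [-8, -16, -32, -64, -128]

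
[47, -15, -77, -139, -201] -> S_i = 47 + -62*i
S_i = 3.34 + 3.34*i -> [3.34, 6.68, 10.02, 13.36, 16.7]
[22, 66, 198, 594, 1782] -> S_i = 22*3^i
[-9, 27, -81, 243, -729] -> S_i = -9*-3^i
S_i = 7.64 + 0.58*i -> [7.64, 8.22, 8.8, 9.38, 9.96]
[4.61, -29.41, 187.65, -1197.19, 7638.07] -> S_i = 4.61*(-6.38)^i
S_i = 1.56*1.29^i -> [1.56, 2.01, 2.6, 3.35, 4.32]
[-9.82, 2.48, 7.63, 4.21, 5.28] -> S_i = Random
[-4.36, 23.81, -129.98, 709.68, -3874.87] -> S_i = -4.36*(-5.46)^i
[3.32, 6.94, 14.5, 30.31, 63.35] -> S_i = 3.32*2.09^i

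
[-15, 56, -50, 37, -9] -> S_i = Random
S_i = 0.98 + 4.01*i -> [0.98, 4.99, 9.0, 13.01, 17.02]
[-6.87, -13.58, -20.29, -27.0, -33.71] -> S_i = -6.87 + -6.71*i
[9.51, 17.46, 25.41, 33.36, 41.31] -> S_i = 9.51 + 7.95*i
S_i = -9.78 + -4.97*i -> [-9.78, -14.75, -19.72, -24.69, -29.66]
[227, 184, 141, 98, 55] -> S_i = 227 + -43*i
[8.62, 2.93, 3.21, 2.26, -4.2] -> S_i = Random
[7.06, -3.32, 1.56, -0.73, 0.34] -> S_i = 7.06*(-0.47)^i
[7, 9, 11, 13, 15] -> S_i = 7 + 2*i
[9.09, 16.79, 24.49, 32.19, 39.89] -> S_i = 9.09 + 7.70*i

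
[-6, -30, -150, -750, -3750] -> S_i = -6*5^i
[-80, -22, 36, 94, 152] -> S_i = -80 + 58*i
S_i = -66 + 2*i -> [-66, -64, -62, -60, -58]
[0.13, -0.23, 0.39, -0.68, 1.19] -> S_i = 0.13*(-1.74)^i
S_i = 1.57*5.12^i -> [1.57, 8.04, 41.16, 210.72, 1078.9]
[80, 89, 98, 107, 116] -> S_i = 80 + 9*i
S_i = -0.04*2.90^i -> [-0.04, -0.12, -0.34, -0.98, -2.83]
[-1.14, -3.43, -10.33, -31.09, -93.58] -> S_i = -1.14*3.01^i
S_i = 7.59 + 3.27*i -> [7.59, 10.86, 14.13, 17.4, 20.67]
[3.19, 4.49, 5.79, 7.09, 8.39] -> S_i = 3.19 + 1.30*i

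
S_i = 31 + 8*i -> [31, 39, 47, 55, 63]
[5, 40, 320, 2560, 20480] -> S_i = 5*8^i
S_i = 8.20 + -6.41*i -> [8.2, 1.79, -4.62, -11.03, -17.44]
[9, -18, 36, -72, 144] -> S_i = 9*-2^i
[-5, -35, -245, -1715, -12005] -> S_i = -5*7^i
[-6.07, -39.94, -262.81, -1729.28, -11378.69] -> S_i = -6.07*6.58^i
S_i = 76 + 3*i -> [76, 79, 82, 85, 88]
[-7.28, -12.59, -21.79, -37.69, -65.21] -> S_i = -7.28*1.73^i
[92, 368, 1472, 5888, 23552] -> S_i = 92*4^i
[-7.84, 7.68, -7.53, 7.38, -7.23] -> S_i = -7.84*(-0.98)^i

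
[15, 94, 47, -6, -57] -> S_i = Random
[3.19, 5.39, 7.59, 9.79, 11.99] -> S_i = 3.19 + 2.20*i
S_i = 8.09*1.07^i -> [8.09, 8.66, 9.26, 9.91, 10.6]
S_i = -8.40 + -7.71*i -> [-8.4, -16.11, -23.82, -31.53, -39.24]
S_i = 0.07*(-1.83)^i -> [0.07, -0.13, 0.23, -0.43, 0.79]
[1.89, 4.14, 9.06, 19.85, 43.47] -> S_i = 1.89*2.19^i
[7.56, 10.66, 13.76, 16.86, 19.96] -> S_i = 7.56 + 3.10*i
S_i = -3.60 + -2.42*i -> [-3.6, -6.02, -8.44, -10.86, -13.28]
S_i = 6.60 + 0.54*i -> [6.6, 7.14, 7.68, 8.22, 8.76]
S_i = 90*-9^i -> [90, -810, 7290, -65610, 590490]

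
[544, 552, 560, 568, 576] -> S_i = 544 + 8*i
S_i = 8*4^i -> [8, 32, 128, 512, 2048]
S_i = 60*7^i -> [60, 420, 2940, 20580, 144060]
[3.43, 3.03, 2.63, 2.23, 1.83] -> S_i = 3.43 + -0.40*i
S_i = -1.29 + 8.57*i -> [-1.29, 7.28, 15.85, 24.42, 32.99]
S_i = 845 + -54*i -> [845, 791, 737, 683, 629]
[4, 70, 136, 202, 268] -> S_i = 4 + 66*i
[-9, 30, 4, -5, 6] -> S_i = Random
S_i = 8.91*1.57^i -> [8.91, 13.99, 21.96, 34.48, 54.13]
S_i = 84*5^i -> [84, 420, 2100, 10500, 52500]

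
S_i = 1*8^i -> [1, 8, 64, 512, 4096]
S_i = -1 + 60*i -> [-1, 59, 119, 179, 239]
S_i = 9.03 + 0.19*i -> [9.03, 9.22, 9.41, 9.6, 9.79]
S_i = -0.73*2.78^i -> [-0.73, -2.03, -5.64, -15.68, -43.6]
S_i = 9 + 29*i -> [9, 38, 67, 96, 125]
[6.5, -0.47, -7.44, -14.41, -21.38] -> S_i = 6.50 + -6.97*i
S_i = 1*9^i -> [1, 9, 81, 729, 6561]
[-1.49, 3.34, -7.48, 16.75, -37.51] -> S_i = -1.49*(-2.24)^i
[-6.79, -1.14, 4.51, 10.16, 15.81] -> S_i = -6.79 + 5.65*i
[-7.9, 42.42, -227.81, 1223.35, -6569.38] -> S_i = -7.90*(-5.37)^i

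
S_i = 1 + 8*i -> [1, 9, 17, 25, 33]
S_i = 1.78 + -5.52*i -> [1.78, -3.74, -9.26, -14.78, -20.3]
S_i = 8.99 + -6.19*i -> [8.99, 2.8, -3.39, -9.58, -15.77]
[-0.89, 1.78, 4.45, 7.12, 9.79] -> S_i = -0.89 + 2.67*i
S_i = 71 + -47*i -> [71, 24, -23, -70, -117]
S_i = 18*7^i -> [18, 126, 882, 6174, 43218]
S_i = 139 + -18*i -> [139, 121, 103, 85, 67]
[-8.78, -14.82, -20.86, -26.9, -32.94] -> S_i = -8.78 + -6.04*i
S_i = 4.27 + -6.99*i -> [4.27, -2.72, -9.71, -16.7, -23.69]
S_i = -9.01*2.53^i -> [-9.01, -22.8, -57.67, -145.91, -369.15]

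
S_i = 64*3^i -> [64, 192, 576, 1728, 5184]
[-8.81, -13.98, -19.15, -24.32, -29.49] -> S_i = -8.81 + -5.17*i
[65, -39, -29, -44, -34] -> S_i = Random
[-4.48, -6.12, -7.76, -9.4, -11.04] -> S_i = -4.48 + -1.64*i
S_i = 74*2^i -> [74, 148, 296, 592, 1184]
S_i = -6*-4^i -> [-6, 24, -96, 384, -1536]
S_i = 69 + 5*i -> [69, 74, 79, 84, 89]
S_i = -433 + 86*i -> [-433, -347, -261, -175, -89]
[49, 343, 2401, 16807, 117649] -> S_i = 49*7^i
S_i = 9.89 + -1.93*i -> [9.89, 7.96, 6.03, 4.1, 2.17]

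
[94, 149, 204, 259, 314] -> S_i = 94 + 55*i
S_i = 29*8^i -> [29, 232, 1856, 14848, 118784]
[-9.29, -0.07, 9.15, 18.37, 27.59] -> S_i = -9.29 + 9.22*i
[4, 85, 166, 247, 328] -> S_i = 4 + 81*i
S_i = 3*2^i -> [3, 6, 12, 24, 48]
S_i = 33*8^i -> [33, 264, 2112, 16896, 135168]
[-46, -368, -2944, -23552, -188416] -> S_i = -46*8^i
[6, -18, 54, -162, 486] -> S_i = 6*-3^i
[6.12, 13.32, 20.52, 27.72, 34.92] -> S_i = 6.12 + 7.20*i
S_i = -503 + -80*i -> [-503, -583, -663, -743, -823]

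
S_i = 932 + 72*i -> [932, 1004, 1076, 1148, 1220]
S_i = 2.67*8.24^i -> [2.67, 22.0, 181.29, 1493.8, 12308.92]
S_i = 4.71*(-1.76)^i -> [4.71, -8.29, 14.59, -25.68, 45.19]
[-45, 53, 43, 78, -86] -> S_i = Random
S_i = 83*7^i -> [83, 581, 4067, 28469, 199283]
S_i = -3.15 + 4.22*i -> [-3.15, 1.07, 5.29, 9.51, 13.73]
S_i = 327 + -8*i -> [327, 319, 311, 303, 295]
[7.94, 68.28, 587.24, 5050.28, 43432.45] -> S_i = 7.94*8.60^i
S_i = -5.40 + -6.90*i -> [-5.4, -12.3, -19.2, -26.1, -33.0]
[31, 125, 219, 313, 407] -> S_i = 31 + 94*i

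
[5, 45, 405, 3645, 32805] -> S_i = 5*9^i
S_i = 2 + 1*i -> [2, 3, 4, 5, 6]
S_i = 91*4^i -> [91, 364, 1456, 5824, 23296]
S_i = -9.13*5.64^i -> [-9.13, -51.49, -290.42, -1637.98, -9238.2]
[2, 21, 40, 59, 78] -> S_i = 2 + 19*i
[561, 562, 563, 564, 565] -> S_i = 561 + 1*i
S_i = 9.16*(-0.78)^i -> [9.16, -7.14, 5.57, -4.35, 3.39]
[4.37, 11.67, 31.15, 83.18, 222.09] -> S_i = 4.37*2.67^i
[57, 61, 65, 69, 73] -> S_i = 57 + 4*i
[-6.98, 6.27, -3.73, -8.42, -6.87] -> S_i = Random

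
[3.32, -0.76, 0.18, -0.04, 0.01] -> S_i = 3.32*(-0.23)^i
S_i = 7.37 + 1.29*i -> [7.37, 8.66, 9.95, 11.24, 12.53]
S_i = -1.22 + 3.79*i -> [-1.22, 2.57, 6.36, 10.15, 13.94]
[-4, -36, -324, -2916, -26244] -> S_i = -4*9^i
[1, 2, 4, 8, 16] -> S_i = 1*2^i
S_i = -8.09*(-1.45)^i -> [-8.09, 11.73, -17.01, 24.66, -35.76]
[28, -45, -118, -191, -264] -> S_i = 28 + -73*i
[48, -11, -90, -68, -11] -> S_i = Random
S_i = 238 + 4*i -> [238, 242, 246, 250, 254]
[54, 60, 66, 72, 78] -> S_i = 54 + 6*i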